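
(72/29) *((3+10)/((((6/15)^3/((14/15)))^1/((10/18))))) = 22750/87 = 261.49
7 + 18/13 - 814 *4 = -42219/13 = -3247.62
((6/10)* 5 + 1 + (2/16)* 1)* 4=33/2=16.50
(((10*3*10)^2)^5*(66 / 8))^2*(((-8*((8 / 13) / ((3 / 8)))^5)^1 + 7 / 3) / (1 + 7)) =-10229402030627389476796875000000000000000000000000000000000 / 371293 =-27550753799903013191190990000000000000000000000000000.00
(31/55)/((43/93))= 2883/2365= 1.22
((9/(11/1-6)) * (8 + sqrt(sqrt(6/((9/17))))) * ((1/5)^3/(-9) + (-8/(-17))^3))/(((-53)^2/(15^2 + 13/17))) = 2191831906 * 3^(3/4) * 34^(1/4)/439894666875 + 17534655248/146631555625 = 0.15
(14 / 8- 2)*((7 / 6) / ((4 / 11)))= -77 / 96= -0.80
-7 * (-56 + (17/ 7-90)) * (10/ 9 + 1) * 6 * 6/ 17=76380/ 17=4492.94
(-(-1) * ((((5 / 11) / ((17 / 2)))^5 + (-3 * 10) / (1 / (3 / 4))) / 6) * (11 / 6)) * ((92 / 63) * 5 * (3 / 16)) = -9.41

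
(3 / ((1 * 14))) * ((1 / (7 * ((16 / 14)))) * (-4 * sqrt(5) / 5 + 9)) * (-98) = -189 / 8 + 21 * sqrt(5) / 10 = -18.93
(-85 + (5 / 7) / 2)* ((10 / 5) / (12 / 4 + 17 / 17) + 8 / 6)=-4345 / 28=-155.18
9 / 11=0.82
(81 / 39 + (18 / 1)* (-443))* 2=-207270 / 13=-15943.85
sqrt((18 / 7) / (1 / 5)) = 3* sqrt(70) / 7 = 3.59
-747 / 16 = -46.69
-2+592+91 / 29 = 17201 / 29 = 593.14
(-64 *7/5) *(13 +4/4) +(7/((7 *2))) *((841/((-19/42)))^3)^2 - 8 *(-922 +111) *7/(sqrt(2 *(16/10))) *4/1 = 45416 *sqrt(5) +4855251441278243806073828128/235229405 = 20640495355069523278.30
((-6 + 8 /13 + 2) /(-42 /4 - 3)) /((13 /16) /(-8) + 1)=11264 /40365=0.28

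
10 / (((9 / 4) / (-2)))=-8.89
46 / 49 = 0.94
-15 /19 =-0.79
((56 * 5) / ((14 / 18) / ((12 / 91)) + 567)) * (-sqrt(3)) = -4320 * sqrt(3) / 8839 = -0.85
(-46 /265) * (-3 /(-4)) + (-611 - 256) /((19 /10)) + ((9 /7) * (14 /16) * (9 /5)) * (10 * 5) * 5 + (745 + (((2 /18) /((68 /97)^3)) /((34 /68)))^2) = 8016140405374972267 /10080404943989760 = 795.22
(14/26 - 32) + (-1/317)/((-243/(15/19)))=-199535902/6342219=-31.46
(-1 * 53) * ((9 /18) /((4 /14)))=-371 /4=-92.75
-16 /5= -3.20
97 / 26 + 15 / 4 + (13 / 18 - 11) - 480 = -225949 / 468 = -482.80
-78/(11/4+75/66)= -20.07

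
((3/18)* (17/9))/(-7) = -17/378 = -0.04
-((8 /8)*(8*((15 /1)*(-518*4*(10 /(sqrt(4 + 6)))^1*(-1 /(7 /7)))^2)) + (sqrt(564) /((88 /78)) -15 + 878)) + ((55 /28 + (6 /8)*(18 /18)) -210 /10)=-36062751769 /7 -39*sqrt(141) /22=-5151821702.34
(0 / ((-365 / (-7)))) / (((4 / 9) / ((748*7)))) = 0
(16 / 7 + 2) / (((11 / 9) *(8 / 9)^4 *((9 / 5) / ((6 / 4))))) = 1476225 / 315392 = 4.68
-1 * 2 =-2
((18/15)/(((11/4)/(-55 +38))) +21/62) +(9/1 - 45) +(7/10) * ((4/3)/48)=-5286049/122760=-43.06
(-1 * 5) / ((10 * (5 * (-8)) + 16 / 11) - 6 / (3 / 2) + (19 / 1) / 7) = 385 / 30787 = 0.01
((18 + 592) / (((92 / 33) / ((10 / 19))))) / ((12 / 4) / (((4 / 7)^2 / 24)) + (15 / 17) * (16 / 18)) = 5133150 / 9863527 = 0.52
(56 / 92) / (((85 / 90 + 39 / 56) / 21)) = 148176 / 19021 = 7.79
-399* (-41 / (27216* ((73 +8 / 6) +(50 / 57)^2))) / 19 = 14801 / 35137296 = 0.00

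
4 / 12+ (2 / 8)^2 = 19 / 48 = 0.40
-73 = -73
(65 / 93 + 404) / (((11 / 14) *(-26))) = -263459 / 13299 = -19.81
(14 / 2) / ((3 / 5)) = 11.67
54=54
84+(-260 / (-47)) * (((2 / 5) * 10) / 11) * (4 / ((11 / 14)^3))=69217708 / 688127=100.59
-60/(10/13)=-78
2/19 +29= 553/19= 29.11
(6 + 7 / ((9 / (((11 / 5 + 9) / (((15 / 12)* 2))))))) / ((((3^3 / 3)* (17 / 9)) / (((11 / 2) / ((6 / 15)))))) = 11737 / 1530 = 7.67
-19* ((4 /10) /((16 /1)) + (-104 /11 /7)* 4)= 314697 /3080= 102.17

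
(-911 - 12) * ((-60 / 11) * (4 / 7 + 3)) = 1384500 / 77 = 17980.52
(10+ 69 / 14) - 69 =-757 / 14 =-54.07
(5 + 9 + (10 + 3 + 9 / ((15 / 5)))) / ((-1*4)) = -15 / 2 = -7.50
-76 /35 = -2.17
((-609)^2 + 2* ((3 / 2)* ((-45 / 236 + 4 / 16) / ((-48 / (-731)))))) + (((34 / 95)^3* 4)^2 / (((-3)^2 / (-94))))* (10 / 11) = 10191689806683247673611 / 27479499092100000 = 370883.39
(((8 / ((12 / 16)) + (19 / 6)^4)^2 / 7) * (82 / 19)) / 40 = 170377804405 / 893555712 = 190.67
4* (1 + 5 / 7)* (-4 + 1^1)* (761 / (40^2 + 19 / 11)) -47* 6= -11995110 / 41111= -291.77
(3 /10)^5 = 243 /100000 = 0.00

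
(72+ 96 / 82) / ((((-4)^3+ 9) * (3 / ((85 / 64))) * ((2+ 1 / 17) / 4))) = -7225 / 6314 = -1.14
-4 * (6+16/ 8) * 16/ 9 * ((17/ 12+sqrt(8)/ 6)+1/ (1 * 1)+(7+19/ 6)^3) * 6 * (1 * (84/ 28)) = -29120384/ 27-1024 * sqrt(2)/ 3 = -1079015.46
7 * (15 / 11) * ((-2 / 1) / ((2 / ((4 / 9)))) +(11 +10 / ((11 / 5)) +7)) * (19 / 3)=1455020 / 1089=1336.11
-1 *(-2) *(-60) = -120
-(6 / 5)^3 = -1.73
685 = 685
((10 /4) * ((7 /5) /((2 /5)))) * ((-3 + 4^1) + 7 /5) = 21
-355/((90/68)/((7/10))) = -8449/45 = -187.76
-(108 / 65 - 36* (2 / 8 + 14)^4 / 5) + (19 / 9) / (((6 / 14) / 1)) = 6669354763 / 22464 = 296890.79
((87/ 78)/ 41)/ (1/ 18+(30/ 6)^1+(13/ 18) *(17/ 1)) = 87/ 55432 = 0.00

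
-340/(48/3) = -85/4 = -21.25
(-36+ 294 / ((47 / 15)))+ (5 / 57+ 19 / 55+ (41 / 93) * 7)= 280223441 / 4567695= 61.35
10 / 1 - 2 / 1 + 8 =16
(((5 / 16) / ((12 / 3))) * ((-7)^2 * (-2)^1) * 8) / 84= -35 / 48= -0.73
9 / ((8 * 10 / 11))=99 / 80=1.24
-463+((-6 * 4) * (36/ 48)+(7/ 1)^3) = -138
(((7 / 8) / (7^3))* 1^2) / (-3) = -0.00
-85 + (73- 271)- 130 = -413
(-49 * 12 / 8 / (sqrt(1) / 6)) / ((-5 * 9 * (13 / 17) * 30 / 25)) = 833 / 78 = 10.68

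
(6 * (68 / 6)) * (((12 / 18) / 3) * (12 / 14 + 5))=5576 / 63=88.51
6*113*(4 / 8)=339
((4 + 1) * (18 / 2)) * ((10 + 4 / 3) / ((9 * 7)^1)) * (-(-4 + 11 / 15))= 238 / 9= 26.44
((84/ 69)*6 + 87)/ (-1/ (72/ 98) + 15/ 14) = -325.54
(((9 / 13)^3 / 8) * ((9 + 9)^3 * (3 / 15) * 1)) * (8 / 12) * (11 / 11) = 354294 / 10985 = 32.25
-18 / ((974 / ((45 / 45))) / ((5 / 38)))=-45 / 18506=-0.00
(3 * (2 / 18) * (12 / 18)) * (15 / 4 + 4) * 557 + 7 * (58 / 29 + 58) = 24827 / 18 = 1379.28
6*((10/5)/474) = 0.03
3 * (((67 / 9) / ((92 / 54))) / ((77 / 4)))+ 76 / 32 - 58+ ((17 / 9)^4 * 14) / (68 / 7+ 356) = -809934653861 / 14872999680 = -54.46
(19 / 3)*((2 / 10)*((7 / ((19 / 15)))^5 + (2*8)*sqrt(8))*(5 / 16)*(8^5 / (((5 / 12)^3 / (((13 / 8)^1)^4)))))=5001145344*sqrt(2) / 125 + 839851262359200 / 130321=6501062914.62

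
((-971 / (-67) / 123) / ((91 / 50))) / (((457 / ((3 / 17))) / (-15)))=-0.00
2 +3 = 5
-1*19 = -19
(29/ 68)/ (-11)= -29/ 748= -0.04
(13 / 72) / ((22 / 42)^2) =637 / 968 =0.66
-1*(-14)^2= -196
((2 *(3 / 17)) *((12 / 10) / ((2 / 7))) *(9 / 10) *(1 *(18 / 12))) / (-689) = -1701 / 585650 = -0.00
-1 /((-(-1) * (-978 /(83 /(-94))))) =-83 /91932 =-0.00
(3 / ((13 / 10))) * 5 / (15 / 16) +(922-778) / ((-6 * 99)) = 5176 / 429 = 12.07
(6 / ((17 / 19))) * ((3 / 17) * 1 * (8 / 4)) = 684 / 289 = 2.37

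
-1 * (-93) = 93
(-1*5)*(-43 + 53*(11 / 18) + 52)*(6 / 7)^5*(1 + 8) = -14482800 / 16807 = -861.71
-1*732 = -732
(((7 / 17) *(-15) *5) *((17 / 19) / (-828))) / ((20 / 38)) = 35 / 552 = 0.06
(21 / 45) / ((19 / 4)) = 0.10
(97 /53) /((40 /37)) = 3589 /2120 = 1.69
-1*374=-374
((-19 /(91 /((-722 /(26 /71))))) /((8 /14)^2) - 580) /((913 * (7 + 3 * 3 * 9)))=1840603 /217250176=0.01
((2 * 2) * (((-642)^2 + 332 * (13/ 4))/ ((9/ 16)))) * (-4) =-105790208/ 9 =-11754467.56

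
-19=-19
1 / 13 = 0.08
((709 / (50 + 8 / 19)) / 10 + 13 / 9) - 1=159559 / 86220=1.85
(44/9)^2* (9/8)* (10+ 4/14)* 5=9680/7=1382.86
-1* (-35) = 35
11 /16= 0.69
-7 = -7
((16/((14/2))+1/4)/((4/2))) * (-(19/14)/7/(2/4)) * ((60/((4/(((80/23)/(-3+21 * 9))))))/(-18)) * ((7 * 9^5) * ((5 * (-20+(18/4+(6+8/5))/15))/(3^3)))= -1572927255/139748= -11255.45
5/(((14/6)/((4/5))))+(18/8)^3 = 5871/448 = 13.10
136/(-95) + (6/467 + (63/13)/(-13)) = -13432193/7497685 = -1.79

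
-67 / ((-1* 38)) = 67 / 38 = 1.76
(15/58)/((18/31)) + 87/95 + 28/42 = 22347/11020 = 2.03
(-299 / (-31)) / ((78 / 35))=805 / 186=4.33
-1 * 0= 0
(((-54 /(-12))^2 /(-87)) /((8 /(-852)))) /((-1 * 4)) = -5751 /928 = -6.20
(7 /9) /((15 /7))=49 /135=0.36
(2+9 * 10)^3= 778688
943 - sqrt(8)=943 - 2 * sqrt(2)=940.17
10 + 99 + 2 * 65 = 239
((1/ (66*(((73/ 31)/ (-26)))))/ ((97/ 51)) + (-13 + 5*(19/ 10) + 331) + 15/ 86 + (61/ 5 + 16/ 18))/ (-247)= -51346277222/ 37227613995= -1.38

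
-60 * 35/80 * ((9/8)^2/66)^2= -76545/7929856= -0.01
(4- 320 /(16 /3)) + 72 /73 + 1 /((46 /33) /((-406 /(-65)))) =-5514893 /109135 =-50.53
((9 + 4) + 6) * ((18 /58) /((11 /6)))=1026 /319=3.22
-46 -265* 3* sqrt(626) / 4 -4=-795* sqrt(626) / 4 -50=-5022.72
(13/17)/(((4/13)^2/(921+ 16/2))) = 7503.72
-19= -19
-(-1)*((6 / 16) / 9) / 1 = 1 / 24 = 0.04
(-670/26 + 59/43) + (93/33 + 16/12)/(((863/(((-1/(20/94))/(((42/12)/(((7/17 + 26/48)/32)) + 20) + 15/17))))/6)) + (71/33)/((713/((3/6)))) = -194894076539598353/7988572207657470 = -24.40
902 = 902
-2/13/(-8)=1/52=0.02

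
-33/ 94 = -0.35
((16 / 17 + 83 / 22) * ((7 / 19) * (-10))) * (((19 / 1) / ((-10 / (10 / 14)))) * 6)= 26445 / 187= 141.42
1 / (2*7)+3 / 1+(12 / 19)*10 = 2497 / 266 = 9.39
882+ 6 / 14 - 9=6114 / 7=873.43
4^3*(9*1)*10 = 5760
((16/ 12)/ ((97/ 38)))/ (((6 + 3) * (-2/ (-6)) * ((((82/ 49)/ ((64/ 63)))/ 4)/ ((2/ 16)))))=17024/ 322137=0.05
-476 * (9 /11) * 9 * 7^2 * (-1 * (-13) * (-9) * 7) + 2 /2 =1547290847 /11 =140662804.27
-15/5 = -3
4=4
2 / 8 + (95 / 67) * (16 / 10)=675 / 268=2.52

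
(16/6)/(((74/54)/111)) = 216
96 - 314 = -218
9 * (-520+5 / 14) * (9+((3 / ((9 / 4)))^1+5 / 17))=-5914575 / 119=-49702.31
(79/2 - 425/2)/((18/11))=-1903/18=-105.72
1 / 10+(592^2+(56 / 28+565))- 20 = 3510111 / 10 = 351011.10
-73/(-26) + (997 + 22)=26567/26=1021.81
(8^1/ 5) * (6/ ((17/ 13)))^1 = 624/ 85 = 7.34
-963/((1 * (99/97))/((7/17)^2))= -508571/3179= -159.98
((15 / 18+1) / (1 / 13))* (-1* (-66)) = 1573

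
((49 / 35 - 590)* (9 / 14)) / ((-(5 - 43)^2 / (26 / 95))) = 344331 / 4801300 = 0.07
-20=-20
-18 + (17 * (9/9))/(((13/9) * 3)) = -183/13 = -14.08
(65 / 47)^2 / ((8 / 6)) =12675 / 8836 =1.43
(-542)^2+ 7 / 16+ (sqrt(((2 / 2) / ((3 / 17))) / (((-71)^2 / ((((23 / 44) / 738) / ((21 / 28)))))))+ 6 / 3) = sqrt(352682) / 576378+ 4700263 / 16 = 293766.44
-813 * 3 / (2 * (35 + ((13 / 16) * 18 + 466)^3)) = -69376 / 6316066005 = -0.00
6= 6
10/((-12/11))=-55/6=-9.17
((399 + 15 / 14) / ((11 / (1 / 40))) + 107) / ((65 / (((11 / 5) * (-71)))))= -47195191 / 182000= -259.31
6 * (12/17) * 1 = 72/17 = 4.24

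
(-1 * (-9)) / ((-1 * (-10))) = 9 / 10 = 0.90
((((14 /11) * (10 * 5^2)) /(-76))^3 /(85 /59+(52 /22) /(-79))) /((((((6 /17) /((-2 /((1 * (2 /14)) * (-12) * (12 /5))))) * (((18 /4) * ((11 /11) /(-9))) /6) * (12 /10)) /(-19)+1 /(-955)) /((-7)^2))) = -12420001243603515625 /13518556757123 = -918737.22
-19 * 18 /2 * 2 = -342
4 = 4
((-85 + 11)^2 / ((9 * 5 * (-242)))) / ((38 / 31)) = -42439 / 103455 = -0.41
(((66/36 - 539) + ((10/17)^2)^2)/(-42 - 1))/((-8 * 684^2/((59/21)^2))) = -936835205023/35567731867578624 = -0.00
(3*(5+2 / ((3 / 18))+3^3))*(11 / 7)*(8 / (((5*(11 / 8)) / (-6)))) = -50688 / 35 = -1448.23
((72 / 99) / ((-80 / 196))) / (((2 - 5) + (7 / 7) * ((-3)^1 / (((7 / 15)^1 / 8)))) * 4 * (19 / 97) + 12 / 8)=133084 / 3073125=0.04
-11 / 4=-2.75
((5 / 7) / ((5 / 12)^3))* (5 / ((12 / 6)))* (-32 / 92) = -8.59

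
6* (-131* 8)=-6288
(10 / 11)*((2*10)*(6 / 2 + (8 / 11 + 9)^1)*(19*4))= 2128000 / 121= 17586.78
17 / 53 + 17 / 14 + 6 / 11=16981 / 8162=2.08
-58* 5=-290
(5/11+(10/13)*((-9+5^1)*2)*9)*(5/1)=-39275/143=-274.65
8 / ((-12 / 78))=-52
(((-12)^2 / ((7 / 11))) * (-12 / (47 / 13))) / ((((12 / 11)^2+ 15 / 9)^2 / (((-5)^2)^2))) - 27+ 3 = -20358895473624 / 353796401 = -57544.10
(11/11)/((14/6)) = 3/7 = 0.43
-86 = -86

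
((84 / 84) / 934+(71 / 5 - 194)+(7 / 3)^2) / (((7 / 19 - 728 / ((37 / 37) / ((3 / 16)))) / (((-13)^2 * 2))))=47061180218 / 108710595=432.90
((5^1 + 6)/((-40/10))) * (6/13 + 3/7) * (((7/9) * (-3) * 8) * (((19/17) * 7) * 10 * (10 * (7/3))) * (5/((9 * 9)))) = 10241000/1989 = 5148.82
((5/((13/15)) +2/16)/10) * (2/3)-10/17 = -5179/26520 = -0.20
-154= -154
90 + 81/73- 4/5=32963/365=90.31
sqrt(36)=6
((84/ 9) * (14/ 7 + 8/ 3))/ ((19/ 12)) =1568/ 57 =27.51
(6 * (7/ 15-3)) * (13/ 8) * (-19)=4693/ 10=469.30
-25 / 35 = -5 / 7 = -0.71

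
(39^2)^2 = 2313441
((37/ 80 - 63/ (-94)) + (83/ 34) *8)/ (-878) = -1320723/ 56121760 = -0.02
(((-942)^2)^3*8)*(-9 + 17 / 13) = -558978885894467635200 / 13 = -42998375838035971938.46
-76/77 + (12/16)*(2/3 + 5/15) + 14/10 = 1.16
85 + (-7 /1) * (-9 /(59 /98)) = 11189 /59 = 189.64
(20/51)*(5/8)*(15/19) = 0.19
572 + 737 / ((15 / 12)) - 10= 5758 / 5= 1151.60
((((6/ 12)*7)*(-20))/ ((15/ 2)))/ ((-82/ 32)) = 448/ 123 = 3.64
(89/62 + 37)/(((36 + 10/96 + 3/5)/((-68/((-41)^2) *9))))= -175007520/459045799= -0.38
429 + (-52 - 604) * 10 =-6131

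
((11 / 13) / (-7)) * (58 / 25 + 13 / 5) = -1353 / 2275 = -0.59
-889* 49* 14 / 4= -304927 / 2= -152463.50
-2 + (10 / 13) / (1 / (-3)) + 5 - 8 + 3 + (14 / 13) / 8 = -217 / 52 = -4.17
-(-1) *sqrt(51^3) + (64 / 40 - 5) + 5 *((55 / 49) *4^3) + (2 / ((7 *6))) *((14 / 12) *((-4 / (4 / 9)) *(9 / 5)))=173893 / 490 + 51 *sqrt(51)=719.10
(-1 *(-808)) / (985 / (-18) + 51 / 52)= -378144 / 25151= -15.03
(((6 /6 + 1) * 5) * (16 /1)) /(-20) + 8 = 0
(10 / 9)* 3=10 / 3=3.33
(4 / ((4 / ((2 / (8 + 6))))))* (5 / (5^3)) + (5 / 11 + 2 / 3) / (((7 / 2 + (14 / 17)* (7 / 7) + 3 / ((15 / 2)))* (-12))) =-391381 / 27823950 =-0.01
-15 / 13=-1.15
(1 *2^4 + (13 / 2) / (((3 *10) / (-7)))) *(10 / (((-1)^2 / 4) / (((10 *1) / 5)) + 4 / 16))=3476 / 9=386.22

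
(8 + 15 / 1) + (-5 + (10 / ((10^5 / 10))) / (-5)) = 89999 / 5000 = 18.00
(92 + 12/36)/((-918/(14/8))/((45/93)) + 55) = -9695/108057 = -0.09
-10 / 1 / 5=-2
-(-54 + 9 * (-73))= 711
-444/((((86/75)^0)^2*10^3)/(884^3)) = -38339794272/125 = -306718354.18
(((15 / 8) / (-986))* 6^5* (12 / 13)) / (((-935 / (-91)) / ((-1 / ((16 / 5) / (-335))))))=-25642575 / 184382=-139.07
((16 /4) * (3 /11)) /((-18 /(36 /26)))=-12 /143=-0.08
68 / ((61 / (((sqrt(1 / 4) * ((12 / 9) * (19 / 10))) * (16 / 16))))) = 1.41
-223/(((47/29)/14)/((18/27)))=-1284.23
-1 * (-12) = 12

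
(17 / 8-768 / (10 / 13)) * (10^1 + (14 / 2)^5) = -670174267 / 40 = -16754356.68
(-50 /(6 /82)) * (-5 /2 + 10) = -5125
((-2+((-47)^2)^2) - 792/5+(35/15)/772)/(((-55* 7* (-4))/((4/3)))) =56504848583/13374900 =4224.69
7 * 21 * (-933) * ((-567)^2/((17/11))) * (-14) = 6790250827206/17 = 399426519247.41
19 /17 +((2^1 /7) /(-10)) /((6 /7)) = 553 /510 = 1.08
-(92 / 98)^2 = -2116 / 2401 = -0.88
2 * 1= 2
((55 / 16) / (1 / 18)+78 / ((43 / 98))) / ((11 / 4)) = 82437 / 946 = 87.14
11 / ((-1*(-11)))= 1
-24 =-24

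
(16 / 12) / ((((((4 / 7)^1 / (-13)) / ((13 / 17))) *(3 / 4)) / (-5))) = 154.64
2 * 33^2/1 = 2178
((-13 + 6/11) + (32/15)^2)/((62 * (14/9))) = -631/7700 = -0.08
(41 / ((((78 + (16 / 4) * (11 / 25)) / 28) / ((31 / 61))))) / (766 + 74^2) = 222425 / 189809857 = 0.00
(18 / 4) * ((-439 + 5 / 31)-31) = -131085 / 62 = -2114.27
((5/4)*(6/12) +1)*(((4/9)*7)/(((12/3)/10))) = 455/36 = 12.64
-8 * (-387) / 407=7.61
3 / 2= 1.50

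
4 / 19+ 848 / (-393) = -14540 / 7467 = -1.95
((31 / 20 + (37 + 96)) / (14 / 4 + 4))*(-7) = -6279 / 50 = -125.58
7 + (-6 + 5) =6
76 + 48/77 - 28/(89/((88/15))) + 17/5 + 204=5801291/20559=282.18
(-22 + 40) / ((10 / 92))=828 / 5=165.60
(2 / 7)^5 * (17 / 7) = 544 / 117649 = 0.00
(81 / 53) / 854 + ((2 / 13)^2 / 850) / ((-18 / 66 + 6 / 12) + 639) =11688294929 / 6531144788350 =0.00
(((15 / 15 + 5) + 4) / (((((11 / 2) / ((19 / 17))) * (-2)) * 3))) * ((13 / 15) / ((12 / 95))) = -23465 / 10098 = -2.32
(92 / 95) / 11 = 92 / 1045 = 0.09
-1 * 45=-45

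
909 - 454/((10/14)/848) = -2690399/5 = -538079.80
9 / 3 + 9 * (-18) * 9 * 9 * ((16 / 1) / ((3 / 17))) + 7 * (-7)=-1189774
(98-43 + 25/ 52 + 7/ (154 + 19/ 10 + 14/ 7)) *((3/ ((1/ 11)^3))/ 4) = 55427.93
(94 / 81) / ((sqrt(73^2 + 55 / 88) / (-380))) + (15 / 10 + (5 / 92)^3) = 1168157 / 778688 - 71440 * sqrt(85274) / 3453597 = -4.54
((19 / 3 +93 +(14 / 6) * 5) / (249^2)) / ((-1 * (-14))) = 37 / 289338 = 0.00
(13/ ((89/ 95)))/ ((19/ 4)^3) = 4160/ 32129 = 0.13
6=6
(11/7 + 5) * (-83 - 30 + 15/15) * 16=-11776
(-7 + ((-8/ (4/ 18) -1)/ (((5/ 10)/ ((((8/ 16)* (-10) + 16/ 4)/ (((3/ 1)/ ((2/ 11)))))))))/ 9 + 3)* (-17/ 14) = 8840/ 2079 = 4.25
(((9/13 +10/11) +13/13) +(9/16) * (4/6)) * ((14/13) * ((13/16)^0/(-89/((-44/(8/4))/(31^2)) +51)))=23835/29288038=0.00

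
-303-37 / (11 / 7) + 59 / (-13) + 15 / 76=-3596075 / 10868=-330.89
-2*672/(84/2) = -32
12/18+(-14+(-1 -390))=-1213/3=-404.33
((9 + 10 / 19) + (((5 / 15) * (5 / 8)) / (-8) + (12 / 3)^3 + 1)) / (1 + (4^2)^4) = 271777 / 239078976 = 0.00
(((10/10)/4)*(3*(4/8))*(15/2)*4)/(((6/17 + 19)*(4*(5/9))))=1377/5264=0.26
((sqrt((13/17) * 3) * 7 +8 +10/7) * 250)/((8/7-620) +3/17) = -12250 * sqrt(663)/73623-8500/2231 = -8.09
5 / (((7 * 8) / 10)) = 25 / 28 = 0.89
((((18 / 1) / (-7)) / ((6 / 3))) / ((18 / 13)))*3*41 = -1599 / 14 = -114.21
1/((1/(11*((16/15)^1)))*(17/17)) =176/15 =11.73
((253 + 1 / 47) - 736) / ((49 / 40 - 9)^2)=-36320000 / 4545887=-7.99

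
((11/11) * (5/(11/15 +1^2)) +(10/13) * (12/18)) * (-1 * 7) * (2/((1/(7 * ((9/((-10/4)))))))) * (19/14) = 21147/13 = 1626.69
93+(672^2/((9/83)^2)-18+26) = 345663373/9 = 38407041.44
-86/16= -43/8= -5.38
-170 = -170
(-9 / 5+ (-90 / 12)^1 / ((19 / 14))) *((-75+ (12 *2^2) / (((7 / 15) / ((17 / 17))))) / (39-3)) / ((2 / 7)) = -377 / 19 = -19.84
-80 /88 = -10 /11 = -0.91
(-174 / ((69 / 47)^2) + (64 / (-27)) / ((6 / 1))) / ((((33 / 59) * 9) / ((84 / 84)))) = -205097098 / 12726153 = -16.12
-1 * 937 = -937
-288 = -288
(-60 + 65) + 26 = 31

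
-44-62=-106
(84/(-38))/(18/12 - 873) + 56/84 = 3166/4731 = 0.67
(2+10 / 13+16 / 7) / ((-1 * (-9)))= 460 / 819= 0.56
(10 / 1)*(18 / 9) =20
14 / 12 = 7 / 6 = 1.17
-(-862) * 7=6034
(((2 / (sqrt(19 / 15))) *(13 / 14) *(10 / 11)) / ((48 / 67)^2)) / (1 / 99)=291785 *sqrt(285) / 17024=289.35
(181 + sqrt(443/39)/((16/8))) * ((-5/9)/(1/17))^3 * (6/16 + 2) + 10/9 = -365506.24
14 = 14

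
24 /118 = 0.20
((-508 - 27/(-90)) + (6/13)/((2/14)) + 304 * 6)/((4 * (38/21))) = 3602319/19760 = 182.30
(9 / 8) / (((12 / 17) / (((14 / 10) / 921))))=119 / 49120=0.00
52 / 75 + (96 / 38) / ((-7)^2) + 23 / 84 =94841 / 93100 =1.02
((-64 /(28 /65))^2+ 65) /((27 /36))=1446380 /49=29517.96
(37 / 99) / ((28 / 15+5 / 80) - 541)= -2960 / 4269441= -0.00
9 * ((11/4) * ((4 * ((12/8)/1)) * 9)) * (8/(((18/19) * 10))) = 5643/5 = 1128.60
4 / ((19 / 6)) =24 / 19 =1.26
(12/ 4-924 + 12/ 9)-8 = -2783/ 3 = -927.67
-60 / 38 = -30 / 19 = -1.58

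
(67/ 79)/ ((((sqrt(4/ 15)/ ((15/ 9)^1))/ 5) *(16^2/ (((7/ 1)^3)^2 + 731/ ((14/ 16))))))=1389229925 *sqrt(15)/ 849408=6334.37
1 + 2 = 3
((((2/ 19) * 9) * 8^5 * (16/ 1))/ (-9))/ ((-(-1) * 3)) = -1048576/ 57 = -18396.07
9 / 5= 1.80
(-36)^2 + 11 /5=6491 /5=1298.20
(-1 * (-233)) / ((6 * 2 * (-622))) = -233 / 7464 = -0.03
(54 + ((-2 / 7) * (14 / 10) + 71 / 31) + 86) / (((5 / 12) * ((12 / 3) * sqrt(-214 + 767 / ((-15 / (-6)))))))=8.84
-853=-853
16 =16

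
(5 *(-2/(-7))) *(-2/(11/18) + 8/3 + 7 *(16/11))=3160/231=13.68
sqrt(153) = 3 * sqrt(17) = 12.37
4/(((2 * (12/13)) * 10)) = 13/60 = 0.22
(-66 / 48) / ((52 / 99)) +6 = 1407 / 416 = 3.38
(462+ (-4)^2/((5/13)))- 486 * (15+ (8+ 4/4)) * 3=-172442/5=-34488.40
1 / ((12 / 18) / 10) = 15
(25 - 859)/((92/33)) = -13761/46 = -299.15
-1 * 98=-98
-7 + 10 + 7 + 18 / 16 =89 / 8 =11.12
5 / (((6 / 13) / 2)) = 65 / 3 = 21.67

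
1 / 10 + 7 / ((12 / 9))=107 / 20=5.35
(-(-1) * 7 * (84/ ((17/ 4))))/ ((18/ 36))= 276.71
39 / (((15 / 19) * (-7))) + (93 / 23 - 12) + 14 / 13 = -145848 / 10465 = -13.94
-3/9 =-1/3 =-0.33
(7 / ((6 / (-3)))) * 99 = -693 / 2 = -346.50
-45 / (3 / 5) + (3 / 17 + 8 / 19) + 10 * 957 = 3067078 / 323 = 9495.60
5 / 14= 0.36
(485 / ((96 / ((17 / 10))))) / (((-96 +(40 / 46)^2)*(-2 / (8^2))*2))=872321 / 604608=1.44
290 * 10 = 2900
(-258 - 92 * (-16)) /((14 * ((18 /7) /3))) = 607 /6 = 101.17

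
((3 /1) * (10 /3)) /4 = 5 /2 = 2.50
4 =4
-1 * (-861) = 861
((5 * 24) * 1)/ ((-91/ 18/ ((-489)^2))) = -516501360/ 91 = -5675839.12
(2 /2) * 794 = 794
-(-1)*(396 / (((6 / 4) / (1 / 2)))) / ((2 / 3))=198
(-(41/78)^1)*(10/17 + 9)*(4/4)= -6683/1326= -5.04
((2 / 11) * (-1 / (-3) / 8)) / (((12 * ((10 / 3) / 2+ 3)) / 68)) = 0.01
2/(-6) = -1/3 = -0.33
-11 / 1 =-11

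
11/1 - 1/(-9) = 100/9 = 11.11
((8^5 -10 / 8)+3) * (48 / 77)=1572948 / 77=20427.90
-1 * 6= -6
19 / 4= 4.75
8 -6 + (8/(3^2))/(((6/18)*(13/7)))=134/39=3.44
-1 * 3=-3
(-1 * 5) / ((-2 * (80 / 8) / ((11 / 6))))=11 / 24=0.46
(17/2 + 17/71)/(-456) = -0.02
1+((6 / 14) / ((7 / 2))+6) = 349 / 49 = 7.12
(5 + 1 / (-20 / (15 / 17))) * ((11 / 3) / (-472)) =-3707 / 96288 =-0.04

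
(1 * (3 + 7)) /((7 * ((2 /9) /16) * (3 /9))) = 2160 /7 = 308.57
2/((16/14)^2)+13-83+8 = -1935/32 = -60.47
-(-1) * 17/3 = 17/3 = 5.67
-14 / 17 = -0.82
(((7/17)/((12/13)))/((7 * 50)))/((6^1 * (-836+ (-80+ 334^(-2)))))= -362557/1563435013500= -0.00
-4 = -4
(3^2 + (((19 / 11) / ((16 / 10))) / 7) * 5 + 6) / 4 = 9715 / 2464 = 3.94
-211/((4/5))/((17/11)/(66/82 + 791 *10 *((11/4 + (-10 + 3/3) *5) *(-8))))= -1272103114865/2788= -456278018.24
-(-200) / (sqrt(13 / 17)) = 200 * sqrt(221) / 13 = 228.71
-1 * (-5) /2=5 /2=2.50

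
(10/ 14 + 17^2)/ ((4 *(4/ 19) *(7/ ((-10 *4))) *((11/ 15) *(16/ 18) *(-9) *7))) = 722475/ 15092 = 47.87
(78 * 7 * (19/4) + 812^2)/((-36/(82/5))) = -301549.31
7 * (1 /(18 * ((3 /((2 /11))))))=7 /297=0.02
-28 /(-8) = 7 /2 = 3.50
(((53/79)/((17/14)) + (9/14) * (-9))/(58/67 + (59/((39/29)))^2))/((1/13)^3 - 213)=4405924993041/345312963922486000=0.00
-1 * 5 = -5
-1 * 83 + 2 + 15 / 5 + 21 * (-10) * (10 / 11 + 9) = -2158.91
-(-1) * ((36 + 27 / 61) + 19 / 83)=36.67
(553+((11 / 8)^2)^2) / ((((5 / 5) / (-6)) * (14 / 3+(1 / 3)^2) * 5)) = -61552683 / 440320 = -139.79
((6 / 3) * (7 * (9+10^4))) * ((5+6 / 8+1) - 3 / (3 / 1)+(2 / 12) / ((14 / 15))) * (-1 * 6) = -4984482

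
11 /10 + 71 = 721 /10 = 72.10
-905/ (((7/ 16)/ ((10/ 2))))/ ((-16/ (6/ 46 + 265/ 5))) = 5529550/ 161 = 34345.03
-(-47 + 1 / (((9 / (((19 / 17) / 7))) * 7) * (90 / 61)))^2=-1005597097744801 / 455260572900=-2208.84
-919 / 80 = -11.49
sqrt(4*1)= 2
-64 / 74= -32 / 37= -0.86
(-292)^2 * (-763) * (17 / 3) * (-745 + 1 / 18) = 7414904421848 / 27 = 274626089698.07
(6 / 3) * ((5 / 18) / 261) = 5 / 2349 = 0.00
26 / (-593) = -26 / 593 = -0.04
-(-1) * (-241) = -241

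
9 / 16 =0.56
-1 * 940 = -940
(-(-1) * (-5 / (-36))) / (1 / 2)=5 / 18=0.28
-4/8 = -1/2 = -0.50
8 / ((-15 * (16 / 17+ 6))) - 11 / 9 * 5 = -16429 / 2655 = -6.19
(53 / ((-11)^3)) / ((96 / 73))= -3869 / 127776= -0.03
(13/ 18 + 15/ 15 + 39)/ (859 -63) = 733/ 14328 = 0.05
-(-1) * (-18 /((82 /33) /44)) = -13068 /41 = -318.73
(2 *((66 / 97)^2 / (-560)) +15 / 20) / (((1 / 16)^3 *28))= 252356352 / 2305205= 109.47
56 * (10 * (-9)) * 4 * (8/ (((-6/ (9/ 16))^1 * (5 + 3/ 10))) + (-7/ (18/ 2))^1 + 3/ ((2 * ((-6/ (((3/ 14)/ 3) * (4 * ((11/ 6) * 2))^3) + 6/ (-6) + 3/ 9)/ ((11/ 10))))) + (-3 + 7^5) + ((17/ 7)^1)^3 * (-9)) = -38661594262162016/ 115028921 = -336103250.61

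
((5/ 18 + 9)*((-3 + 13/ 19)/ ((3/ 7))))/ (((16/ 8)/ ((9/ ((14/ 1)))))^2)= -5511/ 1064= -5.18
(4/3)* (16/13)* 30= 640/13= 49.23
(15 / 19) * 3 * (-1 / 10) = -9 / 38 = -0.24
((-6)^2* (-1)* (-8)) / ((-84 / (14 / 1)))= -48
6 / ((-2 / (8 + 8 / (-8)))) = -21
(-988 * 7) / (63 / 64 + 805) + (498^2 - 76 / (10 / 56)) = 9121709988 / 36845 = 247569.82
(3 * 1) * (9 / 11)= 27 / 11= 2.45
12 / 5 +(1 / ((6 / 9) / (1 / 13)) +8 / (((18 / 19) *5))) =4919 / 1170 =4.20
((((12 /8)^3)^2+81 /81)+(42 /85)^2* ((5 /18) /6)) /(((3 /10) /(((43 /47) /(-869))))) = -147954013 /3399444576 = -0.04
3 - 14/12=11/6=1.83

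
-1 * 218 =-218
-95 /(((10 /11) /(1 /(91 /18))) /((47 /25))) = -88407 /2275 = -38.86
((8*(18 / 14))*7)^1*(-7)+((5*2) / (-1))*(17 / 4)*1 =-1093 / 2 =-546.50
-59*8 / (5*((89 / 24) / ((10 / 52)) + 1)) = -5664 / 1217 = -4.65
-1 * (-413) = 413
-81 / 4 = -20.25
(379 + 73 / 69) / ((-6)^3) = -3278 / 1863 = -1.76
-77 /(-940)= 77 /940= 0.08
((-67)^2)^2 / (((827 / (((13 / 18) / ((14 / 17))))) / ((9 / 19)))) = 4453397741 / 439964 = 10122.19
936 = 936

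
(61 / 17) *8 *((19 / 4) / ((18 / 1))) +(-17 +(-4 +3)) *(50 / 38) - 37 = -154388 / 2907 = -53.11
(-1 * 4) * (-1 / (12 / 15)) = 5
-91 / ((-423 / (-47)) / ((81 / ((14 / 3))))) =-351 / 2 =-175.50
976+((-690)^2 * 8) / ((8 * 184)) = 7127 / 2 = 3563.50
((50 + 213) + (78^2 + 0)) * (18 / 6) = 19041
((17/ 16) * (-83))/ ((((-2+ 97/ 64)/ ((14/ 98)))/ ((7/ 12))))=1411/ 93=15.17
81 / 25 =3.24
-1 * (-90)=90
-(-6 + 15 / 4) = 9 / 4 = 2.25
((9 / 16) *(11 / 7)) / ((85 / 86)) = 4257 / 4760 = 0.89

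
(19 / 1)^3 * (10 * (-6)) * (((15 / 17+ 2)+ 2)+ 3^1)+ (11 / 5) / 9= -2481586013 / 765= -3243903.28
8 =8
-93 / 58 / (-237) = 31 / 4582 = 0.01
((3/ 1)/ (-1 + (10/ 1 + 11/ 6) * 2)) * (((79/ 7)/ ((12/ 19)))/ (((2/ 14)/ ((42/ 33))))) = 31521/ 1496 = 21.07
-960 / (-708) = 80 / 59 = 1.36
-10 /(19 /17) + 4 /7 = -1114 /133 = -8.38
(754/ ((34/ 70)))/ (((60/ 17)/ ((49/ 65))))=9947/ 30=331.57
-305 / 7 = -43.57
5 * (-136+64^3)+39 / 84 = 36681133 / 28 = 1310040.46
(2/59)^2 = 4/3481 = 0.00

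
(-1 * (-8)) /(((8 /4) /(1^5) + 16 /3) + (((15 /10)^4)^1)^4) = 1572864 /130581955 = 0.01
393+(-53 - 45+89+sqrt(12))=387.46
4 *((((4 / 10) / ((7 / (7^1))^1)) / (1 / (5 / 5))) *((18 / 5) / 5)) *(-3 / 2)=-216 / 125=-1.73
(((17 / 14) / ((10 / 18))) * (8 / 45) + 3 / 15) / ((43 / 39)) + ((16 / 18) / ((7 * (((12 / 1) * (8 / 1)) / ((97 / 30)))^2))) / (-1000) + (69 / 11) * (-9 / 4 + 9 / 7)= -170385570274457 / 30895603200000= -5.51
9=9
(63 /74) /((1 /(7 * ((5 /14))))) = 315 /148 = 2.13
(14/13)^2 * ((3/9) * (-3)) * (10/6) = -980/507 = -1.93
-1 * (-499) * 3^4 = 40419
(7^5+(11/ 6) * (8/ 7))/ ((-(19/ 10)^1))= -3529910/ 399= -8846.89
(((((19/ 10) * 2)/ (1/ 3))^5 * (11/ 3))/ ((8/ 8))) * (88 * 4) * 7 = 5436087170976/ 3125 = 1739547894.71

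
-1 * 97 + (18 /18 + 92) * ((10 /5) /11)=-881 /11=-80.09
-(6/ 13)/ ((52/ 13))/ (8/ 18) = -27/ 104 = -0.26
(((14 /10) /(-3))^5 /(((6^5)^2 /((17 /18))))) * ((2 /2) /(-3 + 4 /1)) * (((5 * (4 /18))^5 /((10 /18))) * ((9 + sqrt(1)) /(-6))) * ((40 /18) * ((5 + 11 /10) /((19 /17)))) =296290603 /13909089812616288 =0.00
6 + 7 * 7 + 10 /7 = 395 /7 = 56.43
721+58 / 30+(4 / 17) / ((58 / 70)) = 5348192 / 7395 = 723.22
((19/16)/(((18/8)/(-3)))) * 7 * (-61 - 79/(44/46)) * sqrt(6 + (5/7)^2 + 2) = 20007 * sqrt(417)/88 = 4642.66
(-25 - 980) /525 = -67 /35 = -1.91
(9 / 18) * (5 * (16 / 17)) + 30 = 550 / 17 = 32.35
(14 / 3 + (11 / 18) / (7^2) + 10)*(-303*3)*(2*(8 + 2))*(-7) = 1868067.14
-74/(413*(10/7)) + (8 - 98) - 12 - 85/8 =-266091/2360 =-112.75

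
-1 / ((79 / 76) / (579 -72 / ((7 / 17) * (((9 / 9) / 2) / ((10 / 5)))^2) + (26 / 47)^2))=2134.16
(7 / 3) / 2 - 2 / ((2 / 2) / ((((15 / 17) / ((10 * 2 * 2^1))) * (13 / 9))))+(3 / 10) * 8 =1191 / 340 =3.50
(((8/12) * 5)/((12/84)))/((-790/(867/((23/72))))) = -145656/1817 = -80.16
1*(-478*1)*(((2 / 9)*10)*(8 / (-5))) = 15296 / 9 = 1699.56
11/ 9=1.22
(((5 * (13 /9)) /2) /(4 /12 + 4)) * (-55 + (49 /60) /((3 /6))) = -1601 /36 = -44.47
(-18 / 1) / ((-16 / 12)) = 27 / 2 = 13.50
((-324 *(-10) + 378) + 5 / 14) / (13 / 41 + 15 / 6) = 2076937 / 1617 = 1284.44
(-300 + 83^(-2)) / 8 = -2066699 / 55112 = -37.50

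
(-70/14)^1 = -5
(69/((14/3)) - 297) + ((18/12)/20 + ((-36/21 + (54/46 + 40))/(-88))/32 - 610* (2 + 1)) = -4787998069/2266880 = -2112.15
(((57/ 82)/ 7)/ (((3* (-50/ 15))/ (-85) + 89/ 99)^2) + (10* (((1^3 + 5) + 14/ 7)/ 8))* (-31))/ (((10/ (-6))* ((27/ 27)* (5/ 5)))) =1562284904601/ 8401985270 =185.94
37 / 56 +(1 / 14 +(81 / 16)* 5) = 2917 / 112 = 26.04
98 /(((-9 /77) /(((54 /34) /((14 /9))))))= -14553 /17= -856.06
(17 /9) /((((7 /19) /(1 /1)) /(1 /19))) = 17 /63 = 0.27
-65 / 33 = -1.97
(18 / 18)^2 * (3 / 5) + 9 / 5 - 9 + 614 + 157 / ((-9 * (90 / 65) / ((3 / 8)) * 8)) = 10485667 / 17280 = 606.81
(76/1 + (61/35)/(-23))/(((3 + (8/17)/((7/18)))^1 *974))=346341/18705670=0.02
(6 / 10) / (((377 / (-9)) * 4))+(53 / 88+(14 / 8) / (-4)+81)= 81.16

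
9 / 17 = 0.53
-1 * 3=-3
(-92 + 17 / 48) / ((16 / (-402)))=294733 / 128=2302.60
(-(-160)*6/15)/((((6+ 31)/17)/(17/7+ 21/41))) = 918272/10619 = 86.47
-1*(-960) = 960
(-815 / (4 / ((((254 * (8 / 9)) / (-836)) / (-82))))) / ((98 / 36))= -103505 / 419881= -0.25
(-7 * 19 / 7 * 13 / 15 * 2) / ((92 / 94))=-11609 / 345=-33.65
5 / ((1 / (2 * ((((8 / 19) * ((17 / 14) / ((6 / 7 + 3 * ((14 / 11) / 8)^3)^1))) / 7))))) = 57925120 / 68934831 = 0.84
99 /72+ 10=91 /8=11.38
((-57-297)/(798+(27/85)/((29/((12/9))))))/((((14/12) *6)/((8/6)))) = -581740/6884871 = -0.08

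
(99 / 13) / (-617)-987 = -7916826 / 8021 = -987.01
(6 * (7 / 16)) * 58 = 609 / 4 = 152.25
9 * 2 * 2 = 36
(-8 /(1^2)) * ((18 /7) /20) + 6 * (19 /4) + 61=6193 /70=88.47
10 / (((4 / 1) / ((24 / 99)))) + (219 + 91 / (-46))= 330359 / 1518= 217.63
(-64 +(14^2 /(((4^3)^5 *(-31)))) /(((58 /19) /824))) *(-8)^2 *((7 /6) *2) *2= -9009409954993 /471334912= -19114.67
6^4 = 1296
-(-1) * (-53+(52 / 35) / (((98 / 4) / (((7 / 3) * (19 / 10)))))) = -193787 / 3675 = -52.73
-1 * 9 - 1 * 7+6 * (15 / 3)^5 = 18734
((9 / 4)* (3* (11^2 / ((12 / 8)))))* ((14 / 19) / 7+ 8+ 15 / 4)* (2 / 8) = 981189 / 608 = 1613.80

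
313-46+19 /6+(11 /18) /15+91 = 361.21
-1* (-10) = 10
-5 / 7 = -0.71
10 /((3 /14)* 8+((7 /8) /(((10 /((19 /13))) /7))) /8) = 582400 /106357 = 5.48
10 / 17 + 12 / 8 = 2.09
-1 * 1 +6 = 5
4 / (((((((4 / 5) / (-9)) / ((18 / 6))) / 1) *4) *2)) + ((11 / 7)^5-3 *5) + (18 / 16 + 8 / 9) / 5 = -21.89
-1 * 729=-729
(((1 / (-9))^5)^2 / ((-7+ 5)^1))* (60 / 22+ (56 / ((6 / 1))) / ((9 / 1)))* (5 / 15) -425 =-1320358083049234 / 3106724901291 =-425.00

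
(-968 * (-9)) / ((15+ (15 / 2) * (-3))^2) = 3872 / 25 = 154.88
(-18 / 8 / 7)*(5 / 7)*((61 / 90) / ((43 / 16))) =-122 / 2107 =-0.06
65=65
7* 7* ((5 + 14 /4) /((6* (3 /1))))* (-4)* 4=-3332 /9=-370.22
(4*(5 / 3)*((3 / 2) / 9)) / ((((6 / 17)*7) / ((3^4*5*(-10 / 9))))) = -4250 / 21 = -202.38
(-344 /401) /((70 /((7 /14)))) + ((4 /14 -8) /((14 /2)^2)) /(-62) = -76499 /21319165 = -0.00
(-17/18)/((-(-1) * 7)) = -17/126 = -0.13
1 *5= 5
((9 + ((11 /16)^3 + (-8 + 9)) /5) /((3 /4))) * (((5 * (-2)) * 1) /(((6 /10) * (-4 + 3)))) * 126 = 6641145 /256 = 25941.97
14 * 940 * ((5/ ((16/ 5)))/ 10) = 8225/ 4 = 2056.25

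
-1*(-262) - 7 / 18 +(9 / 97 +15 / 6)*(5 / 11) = 2523569 / 9603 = 262.79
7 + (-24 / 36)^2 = 67 / 9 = 7.44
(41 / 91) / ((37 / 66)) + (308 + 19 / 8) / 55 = 9550901 / 1481480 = 6.45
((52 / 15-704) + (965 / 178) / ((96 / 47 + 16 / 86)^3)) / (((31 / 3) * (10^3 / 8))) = -170777818028388161 / 315106135150720000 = -0.54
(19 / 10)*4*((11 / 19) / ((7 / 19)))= 418 / 35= 11.94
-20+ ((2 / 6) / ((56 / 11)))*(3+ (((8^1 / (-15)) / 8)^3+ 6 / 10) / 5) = -19.80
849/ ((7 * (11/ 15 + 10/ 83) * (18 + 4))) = 1057005/ 163702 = 6.46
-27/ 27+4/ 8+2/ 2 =1/ 2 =0.50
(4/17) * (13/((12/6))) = 26/17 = 1.53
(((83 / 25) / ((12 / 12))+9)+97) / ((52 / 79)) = 215907 / 1300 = 166.08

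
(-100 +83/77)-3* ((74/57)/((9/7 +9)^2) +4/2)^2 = -62227894246181/560259431424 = -111.07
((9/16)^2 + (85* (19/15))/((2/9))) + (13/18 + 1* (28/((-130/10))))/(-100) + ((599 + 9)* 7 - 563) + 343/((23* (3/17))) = 14681537887/3444480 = 4262.34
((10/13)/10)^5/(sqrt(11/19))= sqrt(209)/4084223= 0.00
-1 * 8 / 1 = -8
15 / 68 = 0.22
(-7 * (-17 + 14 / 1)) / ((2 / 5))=105 / 2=52.50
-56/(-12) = 14/3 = 4.67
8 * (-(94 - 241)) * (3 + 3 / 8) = 3969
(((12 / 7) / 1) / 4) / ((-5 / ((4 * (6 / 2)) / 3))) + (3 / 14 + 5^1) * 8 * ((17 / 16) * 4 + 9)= 19333 / 35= 552.37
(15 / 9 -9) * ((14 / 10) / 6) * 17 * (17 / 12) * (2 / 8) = -22253 / 2160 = -10.30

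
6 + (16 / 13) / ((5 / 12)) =582 / 65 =8.95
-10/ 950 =-1/ 95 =-0.01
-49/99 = -0.49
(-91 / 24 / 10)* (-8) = 91 / 30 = 3.03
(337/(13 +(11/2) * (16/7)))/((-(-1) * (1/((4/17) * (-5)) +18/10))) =47180/3401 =13.87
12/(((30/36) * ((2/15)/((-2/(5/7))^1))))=-1512/5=-302.40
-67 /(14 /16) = -76.57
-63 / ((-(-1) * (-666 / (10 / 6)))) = 35 / 222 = 0.16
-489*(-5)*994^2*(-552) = -1333492907040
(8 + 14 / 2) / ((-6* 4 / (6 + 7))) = -65 / 8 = -8.12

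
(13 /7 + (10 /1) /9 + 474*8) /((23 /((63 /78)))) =18391 /138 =133.27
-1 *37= -37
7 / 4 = 1.75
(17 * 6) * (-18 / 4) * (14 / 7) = -918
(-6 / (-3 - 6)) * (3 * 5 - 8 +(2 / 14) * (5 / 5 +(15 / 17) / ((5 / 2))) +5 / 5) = 650 / 119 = 5.46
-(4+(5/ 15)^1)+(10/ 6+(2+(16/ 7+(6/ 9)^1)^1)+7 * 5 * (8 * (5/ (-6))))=-4852/ 21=-231.05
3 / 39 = 1 / 13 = 0.08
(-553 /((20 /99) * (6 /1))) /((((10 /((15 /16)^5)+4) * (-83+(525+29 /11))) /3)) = -18292341375 /105827623456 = -0.17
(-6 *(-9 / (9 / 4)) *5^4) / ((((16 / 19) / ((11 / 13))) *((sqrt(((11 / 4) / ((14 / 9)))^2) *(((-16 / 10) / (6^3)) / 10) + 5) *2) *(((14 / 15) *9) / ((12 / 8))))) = 146953125 / 545857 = 269.22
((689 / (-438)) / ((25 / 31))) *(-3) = 21359 / 3650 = 5.85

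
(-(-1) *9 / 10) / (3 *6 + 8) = 9 / 260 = 0.03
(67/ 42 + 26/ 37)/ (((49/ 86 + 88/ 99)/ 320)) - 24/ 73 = 10753976376/ 21346003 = 503.79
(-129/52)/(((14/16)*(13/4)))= -1032/1183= -0.87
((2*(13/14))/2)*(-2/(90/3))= -13/210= -0.06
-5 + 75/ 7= 40/ 7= 5.71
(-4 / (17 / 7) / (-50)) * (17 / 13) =14 / 325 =0.04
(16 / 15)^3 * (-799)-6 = -3292954 / 3375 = -975.69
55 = 55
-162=-162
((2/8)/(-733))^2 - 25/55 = -42983109/94562864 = -0.45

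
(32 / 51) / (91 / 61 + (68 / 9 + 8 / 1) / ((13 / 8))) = 76128 / 1342439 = 0.06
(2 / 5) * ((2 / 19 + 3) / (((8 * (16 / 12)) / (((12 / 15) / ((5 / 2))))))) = 177 / 4750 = 0.04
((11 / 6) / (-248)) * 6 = -11 / 248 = -0.04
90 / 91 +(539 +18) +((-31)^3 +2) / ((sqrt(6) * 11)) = 50777 / 91 - 29789 * sqrt(6) / 66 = -547.58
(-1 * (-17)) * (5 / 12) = 85 / 12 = 7.08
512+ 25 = 537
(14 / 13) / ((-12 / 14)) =-49 / 39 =-1.26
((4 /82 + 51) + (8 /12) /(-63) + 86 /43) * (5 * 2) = 4109930 /7749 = 530.38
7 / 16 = 0.44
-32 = -32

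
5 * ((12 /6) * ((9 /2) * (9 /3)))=135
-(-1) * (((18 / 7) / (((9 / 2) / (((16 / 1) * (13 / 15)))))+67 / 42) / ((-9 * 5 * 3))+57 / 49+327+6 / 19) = 1238280833 / 3770550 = 328.41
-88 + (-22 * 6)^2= 17336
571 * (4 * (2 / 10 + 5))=59384 / 5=11876.80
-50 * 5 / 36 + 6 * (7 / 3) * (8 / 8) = 127 / 18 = 7.06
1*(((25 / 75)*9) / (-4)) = -3 / 4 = -0.75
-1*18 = -18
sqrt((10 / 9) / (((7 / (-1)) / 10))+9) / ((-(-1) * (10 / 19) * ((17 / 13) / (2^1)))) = 247 * sqrt(3269) / 1785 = 7.91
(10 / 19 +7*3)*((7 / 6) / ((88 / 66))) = 2863 / 152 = 18.84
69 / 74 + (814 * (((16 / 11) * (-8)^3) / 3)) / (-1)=44859599 / 222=202070.27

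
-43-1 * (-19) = -24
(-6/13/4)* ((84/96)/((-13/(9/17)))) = 189/45968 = 0.00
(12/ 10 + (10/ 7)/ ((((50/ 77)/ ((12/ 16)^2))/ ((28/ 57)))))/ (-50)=-687/ 19000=-0.04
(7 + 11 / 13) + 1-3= 76 / 13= 5.85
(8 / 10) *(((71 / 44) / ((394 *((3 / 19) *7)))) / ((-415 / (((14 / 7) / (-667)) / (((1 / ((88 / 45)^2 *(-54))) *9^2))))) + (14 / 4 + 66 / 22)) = 5.20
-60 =-60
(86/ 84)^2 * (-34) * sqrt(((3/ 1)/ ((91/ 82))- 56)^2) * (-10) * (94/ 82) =35825761750/ 1645371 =21773.67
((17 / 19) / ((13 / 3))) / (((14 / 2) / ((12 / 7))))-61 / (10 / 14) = -5164921 / 60515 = -85.35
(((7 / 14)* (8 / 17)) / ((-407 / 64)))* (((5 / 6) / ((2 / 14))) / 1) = -4480 / 20757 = -0.22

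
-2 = -2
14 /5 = 2.80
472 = 472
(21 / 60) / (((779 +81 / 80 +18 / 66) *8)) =11 / 196186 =0.00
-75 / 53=-1.42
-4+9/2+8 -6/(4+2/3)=101/14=7.21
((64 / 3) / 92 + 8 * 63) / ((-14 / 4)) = -69584 / 483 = -144.07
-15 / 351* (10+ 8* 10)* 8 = -400 / 13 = -30.77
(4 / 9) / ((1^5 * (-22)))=-2 / 99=-0.02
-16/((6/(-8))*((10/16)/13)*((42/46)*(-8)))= -19136/315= -60.75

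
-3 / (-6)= 1 / 2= 0.50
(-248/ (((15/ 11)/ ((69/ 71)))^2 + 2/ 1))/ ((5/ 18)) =-31748464/ 141135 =-224.95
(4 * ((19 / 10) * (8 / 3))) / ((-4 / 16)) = -1216 / 15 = -81.07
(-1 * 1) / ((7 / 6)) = -6 / 7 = -0.86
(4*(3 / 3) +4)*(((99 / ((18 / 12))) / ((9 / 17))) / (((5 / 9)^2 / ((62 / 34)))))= 147312 / 25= 5892.48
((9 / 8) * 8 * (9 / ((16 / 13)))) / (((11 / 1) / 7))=7371 / 176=41.88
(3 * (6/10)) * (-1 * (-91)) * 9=7371/5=1474.20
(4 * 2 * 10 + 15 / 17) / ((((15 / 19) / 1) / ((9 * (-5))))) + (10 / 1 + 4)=-4596.29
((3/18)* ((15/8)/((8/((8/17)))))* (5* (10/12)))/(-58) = -125/94656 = -0.00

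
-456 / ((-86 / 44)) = 10032 / 43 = 233.30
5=5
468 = 468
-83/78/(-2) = 83/156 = 0.53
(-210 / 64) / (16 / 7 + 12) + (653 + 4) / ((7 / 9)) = 3783291 / 4480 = 844.48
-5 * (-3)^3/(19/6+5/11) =8910/239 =37.28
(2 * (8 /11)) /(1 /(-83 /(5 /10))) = -2656 /11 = -241.45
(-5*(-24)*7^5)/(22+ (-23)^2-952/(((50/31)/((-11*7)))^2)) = -1260525000/1355724647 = -0.93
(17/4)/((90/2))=17/180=0.09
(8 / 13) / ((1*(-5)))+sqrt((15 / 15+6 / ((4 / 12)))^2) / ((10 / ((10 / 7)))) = 1179 / 455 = 2.59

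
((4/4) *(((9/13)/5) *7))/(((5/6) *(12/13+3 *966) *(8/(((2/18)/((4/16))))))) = 7/314050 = 0.00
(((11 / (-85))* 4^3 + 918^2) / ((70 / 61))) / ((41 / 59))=128899689382 / 121975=1056771.38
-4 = -4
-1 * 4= -4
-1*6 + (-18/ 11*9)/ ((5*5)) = -1812/ 275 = -6.59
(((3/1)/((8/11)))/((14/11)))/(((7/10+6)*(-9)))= -605/11256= -0.05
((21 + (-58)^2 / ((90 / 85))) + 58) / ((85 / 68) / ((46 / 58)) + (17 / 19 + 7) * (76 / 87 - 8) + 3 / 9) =-1485529060 / 24796869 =-59.91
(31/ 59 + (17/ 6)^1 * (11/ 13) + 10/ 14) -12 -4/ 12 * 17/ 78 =-407612/ 48321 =-8.44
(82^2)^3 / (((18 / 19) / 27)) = 8664190135584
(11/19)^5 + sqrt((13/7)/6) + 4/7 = sqrt(546)/42 + 11031753/17332693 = 1.19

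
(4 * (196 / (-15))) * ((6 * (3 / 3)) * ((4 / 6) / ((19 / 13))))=-40768 / 285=-143.05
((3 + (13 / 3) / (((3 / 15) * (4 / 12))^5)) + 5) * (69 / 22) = 227053677 / 22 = 10320621.68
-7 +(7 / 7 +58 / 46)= -109 / 23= -4.74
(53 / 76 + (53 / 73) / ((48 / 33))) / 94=26553 / 2086048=0.01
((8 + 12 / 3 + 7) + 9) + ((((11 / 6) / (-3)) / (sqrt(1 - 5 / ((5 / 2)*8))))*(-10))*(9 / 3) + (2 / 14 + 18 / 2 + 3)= 110*sqrt(3) / 9 + 281 / 7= 61.31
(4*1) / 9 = 4 / 9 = 0.44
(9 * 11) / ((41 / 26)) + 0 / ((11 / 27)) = 2574 / 41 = 62.78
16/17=0.94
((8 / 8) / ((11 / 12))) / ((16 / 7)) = 21 / 44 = 0.48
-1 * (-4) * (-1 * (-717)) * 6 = 17208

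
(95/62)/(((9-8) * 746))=95/46252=0.00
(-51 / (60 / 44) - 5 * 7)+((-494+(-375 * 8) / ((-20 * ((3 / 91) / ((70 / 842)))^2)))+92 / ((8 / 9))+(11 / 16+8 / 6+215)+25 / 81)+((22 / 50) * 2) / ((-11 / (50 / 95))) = 15456212522693 / 21821911920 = 708.29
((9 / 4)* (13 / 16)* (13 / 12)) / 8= 507 / 2048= 0.25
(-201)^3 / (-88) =8120601 / 88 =92279.56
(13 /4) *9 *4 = 117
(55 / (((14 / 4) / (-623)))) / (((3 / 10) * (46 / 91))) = -4454450 / 69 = -64557.25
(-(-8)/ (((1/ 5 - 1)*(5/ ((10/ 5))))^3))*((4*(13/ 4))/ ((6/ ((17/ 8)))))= -221/ 48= -4.60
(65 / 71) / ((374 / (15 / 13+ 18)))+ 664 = 17633101 / 26554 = 664.05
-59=-59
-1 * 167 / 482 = -167 / 482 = -0.35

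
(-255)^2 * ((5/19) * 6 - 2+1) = 715275/19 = 37646.05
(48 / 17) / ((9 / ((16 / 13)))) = 256 / 663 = 0.39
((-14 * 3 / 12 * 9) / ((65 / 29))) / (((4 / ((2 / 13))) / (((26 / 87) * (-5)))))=21 / 26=0.81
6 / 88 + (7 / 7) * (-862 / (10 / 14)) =-265481 / 220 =-1206.73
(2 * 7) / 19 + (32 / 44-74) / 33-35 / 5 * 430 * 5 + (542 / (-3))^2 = 363933190 / 20691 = 17588.96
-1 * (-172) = 172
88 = 88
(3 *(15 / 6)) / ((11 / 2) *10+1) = 0.13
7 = 7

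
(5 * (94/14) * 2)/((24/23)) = 64.35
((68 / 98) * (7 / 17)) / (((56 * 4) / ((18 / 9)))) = 1 / 392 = 0.00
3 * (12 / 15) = 12 / 5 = 2.40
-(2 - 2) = 0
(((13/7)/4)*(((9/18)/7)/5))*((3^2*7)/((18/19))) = 247/560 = 0.44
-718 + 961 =243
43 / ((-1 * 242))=-43 / 242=-0.18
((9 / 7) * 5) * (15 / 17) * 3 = 2025 / 119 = 17.02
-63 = -63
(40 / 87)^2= 1600 / 7569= 0.21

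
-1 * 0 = 0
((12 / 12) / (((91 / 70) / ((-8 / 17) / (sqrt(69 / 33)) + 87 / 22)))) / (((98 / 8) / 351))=46980 / 539- 8640 * sqrt(253) / 19159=79.99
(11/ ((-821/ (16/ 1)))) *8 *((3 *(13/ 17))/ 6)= -9152/ 13957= -0.66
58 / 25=2.32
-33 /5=-6.60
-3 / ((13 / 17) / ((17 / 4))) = -867 / 52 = -16.67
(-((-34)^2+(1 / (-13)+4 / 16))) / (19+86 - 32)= -60121 / 3796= -15.84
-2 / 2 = -1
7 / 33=0.21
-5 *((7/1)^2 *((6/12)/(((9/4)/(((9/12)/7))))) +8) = -275/6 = -45.83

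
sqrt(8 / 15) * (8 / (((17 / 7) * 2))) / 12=14 * sqrt(30) / 765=0.10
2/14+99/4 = 697/28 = 24.89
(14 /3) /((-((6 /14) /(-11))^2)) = -83006 /27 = -3074.30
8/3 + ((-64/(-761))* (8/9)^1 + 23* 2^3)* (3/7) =81.56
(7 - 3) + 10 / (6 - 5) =14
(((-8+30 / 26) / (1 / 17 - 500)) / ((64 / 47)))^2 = 5056774321 / 50001416884224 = 0.00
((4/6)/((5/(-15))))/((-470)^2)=-1/110450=-0.00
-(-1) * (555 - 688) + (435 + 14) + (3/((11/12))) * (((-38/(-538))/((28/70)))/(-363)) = 113139754/358039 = 316.00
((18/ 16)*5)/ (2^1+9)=45/ 88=0.51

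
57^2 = 3249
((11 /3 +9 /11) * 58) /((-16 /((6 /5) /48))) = -1073 /2640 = -0.41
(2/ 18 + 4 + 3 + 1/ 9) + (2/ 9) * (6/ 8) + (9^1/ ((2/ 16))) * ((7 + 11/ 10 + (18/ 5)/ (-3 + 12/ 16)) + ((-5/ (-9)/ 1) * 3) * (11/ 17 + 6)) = 389549/ 306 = 1273.04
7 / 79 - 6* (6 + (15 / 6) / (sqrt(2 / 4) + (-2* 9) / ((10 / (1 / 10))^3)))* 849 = -301823152096921531 / 9874999993601 - 1591875000000000* sqrt(2) / 124999999919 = -48574.38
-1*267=-267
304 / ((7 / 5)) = 1520 / 7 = 217.14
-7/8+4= 25/8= 3.12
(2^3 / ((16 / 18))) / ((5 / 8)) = 72 / 5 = 14.40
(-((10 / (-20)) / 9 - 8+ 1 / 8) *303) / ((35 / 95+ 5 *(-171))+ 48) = -1095749 / 367824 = -2.98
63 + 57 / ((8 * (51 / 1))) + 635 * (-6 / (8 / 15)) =-962963 / 136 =-7080.61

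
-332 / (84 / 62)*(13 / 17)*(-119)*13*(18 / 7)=5218044 / 7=745434.86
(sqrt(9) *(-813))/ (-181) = 2439/ 181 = 13.48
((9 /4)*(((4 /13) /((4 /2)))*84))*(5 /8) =945 /52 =18.17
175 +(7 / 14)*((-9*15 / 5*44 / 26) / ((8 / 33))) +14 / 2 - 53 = 3615 / 104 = 34.76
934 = 934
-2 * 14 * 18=-504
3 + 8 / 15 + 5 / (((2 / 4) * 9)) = 209 / 45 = 4.64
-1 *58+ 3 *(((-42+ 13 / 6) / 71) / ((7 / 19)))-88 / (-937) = -58187369 / 931378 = -62.47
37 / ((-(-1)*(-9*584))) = -0.01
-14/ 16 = -7/ 8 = -0.88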